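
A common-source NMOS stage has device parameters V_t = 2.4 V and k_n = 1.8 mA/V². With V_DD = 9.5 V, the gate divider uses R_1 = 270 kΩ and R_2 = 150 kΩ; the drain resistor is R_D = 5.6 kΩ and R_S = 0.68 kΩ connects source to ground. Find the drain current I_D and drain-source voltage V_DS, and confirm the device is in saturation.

V_G = V_DD·R_2/(R_1+R_2) = 9.5×150/420 = 3.39 V.
Assume saturation: I_D = (k_n/2)(V_GS − V_t)² with V_GS = V_G − I_D·R_S = 3.39 − 0.68·I_D.
Substituting gives 0.416·I_D² − 2.22·I_D + 0.887 = 0, with roots I_D = 0.436 or 4.89 mA.
The root I_D = 4.89 mA gives V_GS = 0.0698 V ≤ V_t, so take I_D = 0.436 mA.
Then V_GS = 3.1 V and V_DS = V_DD − I_D(R_D+R_S) = 9.5 − 0.436×6.28 = 6.76 V.
Saturation requires V_DS ≥ V_GS − V_t = 0.696 V; 6.76 ≥ 0.696 ✓.

I_D ≈ 0.44 mA, V_DS ≈ 6.8 V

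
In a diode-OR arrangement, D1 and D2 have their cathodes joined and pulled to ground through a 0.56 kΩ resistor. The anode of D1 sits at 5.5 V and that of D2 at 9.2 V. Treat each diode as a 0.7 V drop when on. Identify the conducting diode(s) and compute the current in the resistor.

Only D2 conducts; I_R ≈ 15 mA

Assume both conduct. Then node N would need to be at both 5.5−0.7 = 4.8 V and 9.2−0.7 = 8.5 V, which is impossible.
Assume only D2 conducts: V_N = 9.2 − 0.7 = 8.5 V, so I_R = 8.5/0.56 = 15.2 mA.
Check D1: its anode-to-cathode voltage is 5.5 − 8.5 = -3 V < 0.7 V, so it is off. The assumption is consistent.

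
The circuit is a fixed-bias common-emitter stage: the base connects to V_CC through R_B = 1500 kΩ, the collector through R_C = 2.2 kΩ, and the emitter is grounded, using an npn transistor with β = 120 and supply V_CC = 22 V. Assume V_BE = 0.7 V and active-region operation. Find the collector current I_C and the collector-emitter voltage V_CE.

Base loop: V_CC = I_B·R_B + V_BE, so I_B = (22 − 0.7)/1500 kΩ = 0.0142 mA.
In the active region I_C = β·I_B = 120 × 0.0142 = 1.7 mA.
Collector loop: V_CE = V_CC − I_C·R_C = 22 − 1.7×2.2 = 18.3 V.
Since V_CE = 18.3 V > V_CE(sat) ≈ 0.2 V, the transistor is in the active region as assumed.

I_C ≈ 1.7 mA, V_CE ≈ 18 V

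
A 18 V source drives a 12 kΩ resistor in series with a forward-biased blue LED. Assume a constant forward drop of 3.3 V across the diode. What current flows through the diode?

I ≈ 1.2 mA

KVL around the loop: 18 = V_D + I·R = 3.3 + I × 12 kΩ.
So I = (18 − 3.3) / 12 kΩ = 14.7 / 12 = 1.22 mA.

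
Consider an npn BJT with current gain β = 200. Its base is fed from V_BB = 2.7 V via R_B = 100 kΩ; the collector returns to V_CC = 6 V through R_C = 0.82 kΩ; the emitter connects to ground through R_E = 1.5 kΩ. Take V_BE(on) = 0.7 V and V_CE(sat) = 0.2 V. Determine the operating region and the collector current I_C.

active; I_C ≈ 1 mA

Assume active. Base-emitter loop: I_B = (V_BB − V_BE)/(R_B + (β+1)R_E) = (2.7 − 0.7)/(100 + 201×1.5) = 0.00498 mA.
I_C = β·I_B = 200×0.00498 = 0.996 mA.
V_CE = V_CC − I_C·R_C − I_E·R_E = 6 − 0.996×0.82 − 1×1.5 = 3.68 V > V_CE(sat), so the active-region assumption holds.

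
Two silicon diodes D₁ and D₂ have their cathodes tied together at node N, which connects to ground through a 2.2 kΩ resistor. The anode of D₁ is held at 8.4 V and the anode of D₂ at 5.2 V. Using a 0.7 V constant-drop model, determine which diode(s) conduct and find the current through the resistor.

Only D₁ conducts; I_R ≈ 3.5 mA

Assume both conduct. Then node N would need to be at both 8.4−0.7 = 7.7 V and 5.2−0.7 = 4.5 V, which is impossible.
Assume only D₁ conducts: V_N = 8.4 − 0.7 = 7.7 V, so I_R = 7.7/2.2 = 3.5 mA.
Check D₂: its anode-to-cathode voltage is 5.2 − 7.7 = -2.5 V < 0.7 V, so it is off. The assumption is consistent.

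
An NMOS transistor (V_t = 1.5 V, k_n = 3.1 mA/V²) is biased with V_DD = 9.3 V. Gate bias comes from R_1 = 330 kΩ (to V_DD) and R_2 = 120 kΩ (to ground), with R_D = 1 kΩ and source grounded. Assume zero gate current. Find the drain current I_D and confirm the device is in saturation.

I_D ≈ 1.5 mA

V_G = V_DD·R_2/(R_1+R_2) = 9.3×120/450 = 2.48 V. With the source grounded, V_GS = V_G = 2.48 V.
Assume saturation: I_D = (k_n/2)(V_GS − V_t)² = (3.1/2)×(2.48 − 1.5)² = 1.55×0.98² = 1.49 mA.
V_DS = V_DD − I_D·R_D = 9.3 − 1.49×1 = 7.81 V.
Saturation requires V_DS ≥ V_GS − V_t = 0.98 V; 7.81 ≥ 0.98 ✓.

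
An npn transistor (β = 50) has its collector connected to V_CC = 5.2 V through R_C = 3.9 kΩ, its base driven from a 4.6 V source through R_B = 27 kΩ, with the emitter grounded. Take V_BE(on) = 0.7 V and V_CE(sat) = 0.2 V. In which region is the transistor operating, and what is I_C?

Assume active: I_B = (4.6 − 0.7)/27 = 0.144 mA, giving I_C = β·I_B = 7.22 mA.
But then V_CE = 5.2 − 7.22×3.9 = -23 V < V_CE(sat) = 0.2 V — impossible in the active region.
So the transistor is saturated. With V_CE = 0.2 V, I_C = (V_CC − 0.2)/R_C = 5/3.9 = 1.28 mA.
Check: β·I_B = 7.22 mA > I_C = 1.28 mA, confirming saturation.

saturation; I_C ≈ 1.3 mA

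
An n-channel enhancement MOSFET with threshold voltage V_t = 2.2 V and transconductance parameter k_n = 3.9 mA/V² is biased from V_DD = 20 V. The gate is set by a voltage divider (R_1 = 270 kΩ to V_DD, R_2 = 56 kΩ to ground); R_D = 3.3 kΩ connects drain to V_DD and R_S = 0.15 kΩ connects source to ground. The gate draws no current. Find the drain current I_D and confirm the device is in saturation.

V_G = V_DD·R_2/(R_1+R_2) = 20×56/326 = 3.44 V.
Assume saturation: I_D = (k_n/2)(V_GS − V_t)² with V_GS = V_G − I_D·R_S = 3.44 − 0.15·I_D.
Substituting gives 0.0439·I_D² − 1.72·I_D + 2.98 = 0, with roots I_D = 1.81 or 37.5 mA.
The root I_D = 37.5 mA gives V_GS = -2.18 V ≤ V_t, so take I_D = 1.81 mA.
Then V_GS = 3.16 V and V_DS = V_DD − I_D(R_D+R_S) = 20 − 1.81×3.45 = 13.8 V.
Saturation requires V_DS ≥ V_GS − V_t = 0.964 V; 13.8 ≥ 0.964 ✓.

I_D ≈ 1.8 mA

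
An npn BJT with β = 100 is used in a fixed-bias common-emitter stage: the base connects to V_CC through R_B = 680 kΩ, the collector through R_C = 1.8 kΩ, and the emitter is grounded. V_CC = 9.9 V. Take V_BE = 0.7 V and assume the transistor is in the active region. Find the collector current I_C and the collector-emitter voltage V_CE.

Base loop: V_CC = I_B·R_B + V_BE, so I_B = (9.9 − 0.7)/680 kΩ = 0.0135 mA.
In the active region I_C = β·I_B = 100 × 0.0135 = 1.35 mA.
Collector loop: V_CE = V_CC − I_C·R_C = 9.9 − 1.35×1.8 = 7.46 V.
Since V_CE = 7.46 V > V_CE(sat) ≈ 0.2 V, the transistor is in the active region as assumed.

I_C ≈ 1.4 mA, V_CE ≈ 7.5 V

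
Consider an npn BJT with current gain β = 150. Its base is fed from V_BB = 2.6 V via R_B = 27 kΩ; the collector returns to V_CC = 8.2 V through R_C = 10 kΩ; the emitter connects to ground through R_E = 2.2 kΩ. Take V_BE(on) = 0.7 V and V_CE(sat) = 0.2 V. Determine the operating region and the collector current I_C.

Assume active: I_B = (2.6 − 0.7)/(27 + 151×2.2) = 0.00529 mA, I_C = β·I_B = 0.793 mA.
Then V_CE = 8.2 − 0.793×10 − 0.799×2.2 = -1.49 V < 0.2 V — the active assumption fails.
Re-solve with V_CE = 0.2 V. KCL at the emitter: V_E/R_E = (V_BB−0.7−V_E)/R_B + (V_CC−0.2−V_E)/R_C, giving V_E = 1.47 V.
I_C = (V_CC − 0.2 − V_E)/R_C = (8 − 1.47)/10 = 0.653 mA.
Check: I_B = (1.9 − 1.47)/27 = 0.0159 mA, and β·I_B = 2.38 mA > I_C, confirming saturation.

saturation; I_C ≈ 0.65 mA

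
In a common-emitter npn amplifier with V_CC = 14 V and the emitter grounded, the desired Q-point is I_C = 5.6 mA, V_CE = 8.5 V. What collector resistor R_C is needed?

R_C ≈ 0.98 kΩ

Collector loop: V_CC = I_C·R_C + V_CE.
R_C = (V_CC − V_CE)/I_C = (14 − 8.5)/5.6 = 0.982 kΩ.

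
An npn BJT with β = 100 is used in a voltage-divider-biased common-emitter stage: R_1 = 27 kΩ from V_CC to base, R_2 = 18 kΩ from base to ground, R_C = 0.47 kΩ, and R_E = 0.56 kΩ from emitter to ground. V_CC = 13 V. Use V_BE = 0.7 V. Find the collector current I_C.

I_C ≈ 6.7 mA

Thevenize the base divider: V_Th = V_CC·R_2/(R_1+R_2) = 13×18/45 = 5.2 V, R_Th = R_1‖R_2 = 10.8 kΩ.
Base-emitter loop: V_Th = I_B·R_Th + V_BE + (β+1)I_B·R_E, so I_B = (5.2 − 0.7) / (10.8 + 101×0.56) = 0.0668 mA.
I_C = β·I_B = 100×0.0668 = 6.68 mA, and I_E = (β+1)I_B = 6.75 mA.
V_CE = V_CC − I_C·R_C − I_E·R_E = 13 − 6.68×0.47 − 6.75×0.56 = 6.08 V.
V_CE = 6.08 V > 0.2 V confirms active-region operation.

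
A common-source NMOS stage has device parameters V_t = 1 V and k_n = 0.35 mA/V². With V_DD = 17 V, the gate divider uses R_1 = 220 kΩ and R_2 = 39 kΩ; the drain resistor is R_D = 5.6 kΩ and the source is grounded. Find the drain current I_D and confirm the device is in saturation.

I_D ≈ 0.43 mA

V_G = V_DD·R_2/(R_1+R_2) = 17×39/259 = 2.56 V. With the source grounded, V_GS = V_G = 2.56 V.
Assume saturation: I_D = (k_n/2)(V_GS − V_t)² = (0.35/2)×(2.56 − 1)² = 0.175×1.56² = 0.426 mA.
V_DS = V_DD − I_D·R_D = 17 − 0.426×5.6 = 14.6 V.
Saturation requires V_DS ≥ V_GS − V_t = 1.56 V; 14.6 ≥ 1.56 ✓.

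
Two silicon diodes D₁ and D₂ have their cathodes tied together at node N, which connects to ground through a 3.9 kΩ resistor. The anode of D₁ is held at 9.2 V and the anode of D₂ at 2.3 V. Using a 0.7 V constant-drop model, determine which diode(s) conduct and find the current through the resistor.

Only D₁ conducts; I_R ≈ 2.2 mA

Assume both conduct. Then node N would need to be at both 9.2−0.7 = 8.5 V and 2.3−0.7 = 1.6 V, which is impossible.
Assume only D₁ conducts: V_N = 9.2 − 0.7 = 8.5 V, so I_R = 8.5/3.9 = 2.18 mA.
Check D₂: its anode-to-cathode voltage is 2.3 − 8.5 = -6.2 V < 0.7 V, so it is off. The assumption is consistent.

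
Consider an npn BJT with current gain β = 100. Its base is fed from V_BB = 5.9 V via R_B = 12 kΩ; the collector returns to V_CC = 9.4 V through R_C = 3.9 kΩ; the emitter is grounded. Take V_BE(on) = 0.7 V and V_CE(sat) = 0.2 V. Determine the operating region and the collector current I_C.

saturation; I_C ≈ 2.4 mA

Assume active: I_B = (5.9 − 0.7)/12 = 0.433 mA, giving I_C = β·I_B = 43.3 mA.
But then V_CE = 9.4 − 43.3×3.9 = -160 V < V_CE(sat) = 0.2 V — impossible in the active region.
So the transistor is saturated. With V_CE = 0.2 V, I_C = (V_CC − 0.2)/R_C = 9.2/3.9 = 2.36 mA.
Check: β·I_B = 43.3 mA > I_C = 2.36 mA, confirming saturation.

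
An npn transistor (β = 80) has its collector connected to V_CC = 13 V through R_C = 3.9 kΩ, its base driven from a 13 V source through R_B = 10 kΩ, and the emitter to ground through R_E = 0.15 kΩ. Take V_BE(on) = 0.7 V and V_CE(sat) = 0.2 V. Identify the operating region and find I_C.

Assume active: I_B = (13 − 0.7)/(10 + 81×0.15) = 0.555 mA, I_C = β·I_B = 44.4 mA.
Then V_CE = 13 − 44.4×3.9 − 45×0.15 = -167 V < 0.2 V — the active assumption fails.
Re-solve with V_CE = 0.2 V. KCL at the emitter: V_E/R_E = (V_BB−0.7−V_E)/R_B + (V_CC−0.2−V_E)/R_C, giving V_E = 0.642 V.
I_C = (V_CC − 0.2 − V_E)/R_C = (12.8 − 0.642)/3.9 = 3.12 mA.
Check: I_B = (12.3 − 0.642)/10 = 1.17 mA, and β·I_B = 93.3 mA > I_C, confirming saturation.

saturation; I_C ≈ 3.1 mA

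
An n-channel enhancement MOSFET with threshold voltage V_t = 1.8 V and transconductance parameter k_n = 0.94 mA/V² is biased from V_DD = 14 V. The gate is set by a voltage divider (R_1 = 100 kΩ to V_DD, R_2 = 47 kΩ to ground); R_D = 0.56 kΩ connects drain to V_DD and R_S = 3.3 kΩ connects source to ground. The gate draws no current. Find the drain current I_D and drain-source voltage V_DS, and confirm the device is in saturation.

I_D ≈ 0.5 mA, V_DS ≈ 12 V

V_G = V_DD·R_2/(R_1+R_2) = 14×47/147 = 4.48 V.
Assume saturation: I_D = (k_n/2)(V_GS − V_t)² with V_GS = V_G − I_D·R_S = 4.48 − 3.3·I_D.
Substituting gives 5.12·I_D² − 9.3·I_D + 3.37 = 0, with roots I_D = 0.499 or 1.32 mA.
The root I_D = 1.32 mA gives V_GS = 0.125 V ≤ V_t, so take I_D = 0.499 mA.
Then V_GS = 2.83 V and V_DS = V_DD − I_D(R_D+R_S) = 14 − 0.499×3.86 = 12.1 V.
Saturation requires V_DS ≥ V_GS − V_t = 1.03 V; 12.1 ≥ 1.03 ✓.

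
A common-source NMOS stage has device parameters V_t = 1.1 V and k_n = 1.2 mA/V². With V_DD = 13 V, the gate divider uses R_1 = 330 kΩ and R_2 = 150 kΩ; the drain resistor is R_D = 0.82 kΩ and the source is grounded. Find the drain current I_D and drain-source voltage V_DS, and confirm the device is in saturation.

I_D ≈ 5.3 mA, V_DS ≈ 8.7 V

V_G = V_DD·R_2/(R_1+R_2) = 13×150/480 = 4.06 V. With the source grounded, V_GS = V_G = 4.06 V.
Assume saturation: I_D = (k_n/2)(V_GS − V_t)² = (1.2/2)×(4.06 − 1.1)² = 0.6×2.96² = 5.27 mA.
V_DS = V_DD − I_D·R_D = 13 − 5.27×0.82 = 8.68 V.
Saturation requires V_DS ≥ V_GS − V_t = 2.96 V; 8.68 ≥ 2.96 ✓.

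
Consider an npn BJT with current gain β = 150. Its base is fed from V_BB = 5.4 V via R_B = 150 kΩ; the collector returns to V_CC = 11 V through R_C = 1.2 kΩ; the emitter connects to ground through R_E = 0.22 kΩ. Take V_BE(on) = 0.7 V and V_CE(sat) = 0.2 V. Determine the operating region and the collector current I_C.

Assume active. Base-emitter loop: I_B = (V_BB − V_BE)/(R_B + (β+1)R_E) = (5.4 − 0.7)/(150 + 151×0.22) = 0.0257 mA.
I_C = β·I_B = 150×0.0257 = 3.85 mA.
V_CE = V_CC − I_C·R_C − I_E·R_E = 11 − 3.85×1.2 − 3.87×0.22 = 5.53 V > V_CE(sat), so the active-region assumption holds.

active; I_C ≈ 3.8 mA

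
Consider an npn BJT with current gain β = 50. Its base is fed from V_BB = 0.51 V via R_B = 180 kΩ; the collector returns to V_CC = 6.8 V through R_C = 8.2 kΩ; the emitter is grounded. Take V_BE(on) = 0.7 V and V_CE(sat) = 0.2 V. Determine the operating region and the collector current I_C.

V_BB = 0.51 V ≤ V_BE(on) = 0.7 V, so the base-emitter junction is not forward biased.
The transistor is in cutoff: I_B = I_C = 0.

cutoff; I_C ≈ 0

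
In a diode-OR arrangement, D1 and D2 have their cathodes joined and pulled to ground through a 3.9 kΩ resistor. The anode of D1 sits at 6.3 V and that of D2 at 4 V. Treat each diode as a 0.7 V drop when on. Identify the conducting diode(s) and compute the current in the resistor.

Assume both conduct. Then node N would need to be at both 6.3−0.7 = 5.6 V and 4−0.7 = 3.3 V, which is impossible.
Assume only D1 conducts: V_N = 6.3 − 0.7 = 5.6 V, so I_R = 5.6/3.9 = 1.44 mA.
Check D2: its anode-to-cathode voltage is 4 − 5.6 = -1.6 V < 0.7 V, so it is off. The assumption is consistent.

Only D1 conducts; I_R ≈ 1.4 mA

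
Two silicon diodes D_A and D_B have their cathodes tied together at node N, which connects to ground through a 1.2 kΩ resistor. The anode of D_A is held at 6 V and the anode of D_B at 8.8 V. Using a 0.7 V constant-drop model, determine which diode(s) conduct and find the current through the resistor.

Only D_B conducts; I_R ≈ 6.8 mA

Assume both conduct. Then node N would need to be at both 6−0.7 = 5.3 V and 8.8−0.7 = 8.1 V, which is impossible.
Assume only D_B conducts: V_N = 8.8 − 0.7 = 8.1 V, so I_R = 8.1/1.2 = 6.75 mA.
Check D_A: its anode-to-cathode voltage is 6 − 8.1 = -2.1 V < 0.7 V, so it is off. The assumption is consistent.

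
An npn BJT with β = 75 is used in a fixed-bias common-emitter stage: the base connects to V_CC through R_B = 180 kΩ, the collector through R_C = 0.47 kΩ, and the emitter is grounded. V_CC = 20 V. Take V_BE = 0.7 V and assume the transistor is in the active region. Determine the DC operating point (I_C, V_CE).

I_C ≈ 8 mA, V_CE ≈ 16 V

Base loop: V_CC = I_B·R_B + V_BE, so I_B = (20 − 0.7)/180 kΩ = 0.107 mA.
In the active region I_C = β·I_B = 75 × 0.107 = 8.04 mA.
Collector loop: V_CE = V_CC − I_C·R_C = 20 − 8.04×0.47 = 16.2 V.
Since V_CE = 16.2 V > V_CE(sat) ≈ 0.2 V, the transistor is in the active region as assumed.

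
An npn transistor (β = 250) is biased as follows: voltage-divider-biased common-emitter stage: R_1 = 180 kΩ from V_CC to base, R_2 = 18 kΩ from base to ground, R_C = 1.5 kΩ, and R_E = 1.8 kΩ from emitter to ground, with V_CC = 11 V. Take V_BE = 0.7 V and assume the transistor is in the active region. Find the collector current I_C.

Thevenize the base divider: V_Th = V_CC·R_2/(R_1+R_2) = 11×18/198 = 1 V, R_Th = R_1‖R_2 = 16.4 kΩ.
Base-emitter loop: V_Th = I_B·R_Th + V_BE + (β+1)I_B·R_E, so I_B = (1 − 0.7) / (16.4 + 251×1.8) = 0.000641 mA.
I_C = β·I_B = 250×0.000641 = 0.16 mA, and I_E = (β+1)I_B = 0.161 mA.
V_CE = V_CC − I_C·R_C − I_E·R_E = 11 − 0.16×1.5 − 0.161×1.8 = 10.5 V.
V_CE = 10.5 V > 0.2 V confirms active-region operation.

I_C ≈ 0.16 mA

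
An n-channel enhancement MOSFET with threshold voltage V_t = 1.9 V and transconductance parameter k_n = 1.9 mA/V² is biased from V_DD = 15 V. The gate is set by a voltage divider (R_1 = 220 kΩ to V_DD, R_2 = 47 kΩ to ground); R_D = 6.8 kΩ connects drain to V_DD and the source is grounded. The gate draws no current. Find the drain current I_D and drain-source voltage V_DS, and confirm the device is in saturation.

V_G = V_DD·R_2/(R_1+R_2) = 15×47/267 = 2.64 V. With the source grounded, V_GS = V_G = 2.64 V.
Assume saturation: I_D = (k_n/2)(V_GS − V_t)² = (1.9/2)×(2.64 − 1.9)² = 0.95×0.74² = 0.521 mA.
V_DS = V_DD − I_D·R_D = 15 − 0.521×6.8 = 11.5 V.
Saturation requires V_DS ≥ V_GS − V_t = 0.74 V; 11.5 ≥ 0.74 ✓.

I_D ≈ 0.52 mA, V_DS ≈ 11 V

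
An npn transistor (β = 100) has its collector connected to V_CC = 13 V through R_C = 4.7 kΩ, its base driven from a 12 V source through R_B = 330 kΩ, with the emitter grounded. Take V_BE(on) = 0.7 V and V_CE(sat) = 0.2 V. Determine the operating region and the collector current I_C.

saturation; I_C ≈ 2.7 mA

Assume active: I_B = (12 − 0.7)/330 = 0.0342 mA, giving I_C = β·I_B = 3.42 mA.
But then V_CE = 13 − 3.42×4.7 = -3.09 V < V_CE(sat) = 0.2 V — impossible in the active region.
So the transistor is saturated. With V_CE = 0.2 V, I_C = (V_CC − 0.2)/R_C = 12.8/4.7 = 2.72 mA.
Check: β·I_B = 3.42 mA > I_C = 2.72 mA, confirming saturation.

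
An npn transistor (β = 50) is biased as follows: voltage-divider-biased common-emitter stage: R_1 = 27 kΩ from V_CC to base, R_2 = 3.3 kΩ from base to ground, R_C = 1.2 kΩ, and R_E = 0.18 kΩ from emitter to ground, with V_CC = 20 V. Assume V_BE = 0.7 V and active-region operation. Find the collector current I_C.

I_C ≈ 6.1 mA

Thevenize the base divider: V_Th = V_CC·R_2/(R_1+R_2) = 20×3.3/30.3 = 2.18 V, R_Th = R_1‖R_2 = 2.94 kΩ.
Base-emitter loop: V_Th = I_B·R_Th + V_BE + (β+1)I_B·R_E, so I_B = (2.18 − 0.7) / (2.94 + 51×0.18) = 0.122 mA.
I_C = β·I_B = 50×0.122 = 6.1 mA, and I_E = (β+1)I_B = 6.22 mA.
V_CE = V_CC − I_C·R_C − I_E·R_E = 20 − 6.1×1.2 − 6.22×0.18 = 11.6 V.
V_CE = 11.6 V > 0.2 V confirms active-region operation.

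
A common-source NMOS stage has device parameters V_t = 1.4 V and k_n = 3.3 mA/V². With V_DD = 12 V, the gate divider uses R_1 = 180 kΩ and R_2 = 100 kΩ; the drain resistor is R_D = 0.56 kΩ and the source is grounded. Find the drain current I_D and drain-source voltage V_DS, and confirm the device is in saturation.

V_G = V_DD·R_2/(R_1+R_2) = 12×100/280 = 4.29 V. With the source grounded, V_GS = V_G = 4.29 V.
Assume saturation: I_D = (k_n/2)(V_GS − V_t)² = (3.3/2)×(4.29 − 1.4)² = 1.65×2.89² = 13.7 mA.
V_DS = V_DD − I_D·R_D = 12 − 13.7×0.56 = 4.31 V.
Saturation requires V_DS ≥ V_GS − V_t = 2.89 V; 4.31 ≥ 2.89 ✓.

I_D ≈ 14 mA, V_DS ≈ 4.3 V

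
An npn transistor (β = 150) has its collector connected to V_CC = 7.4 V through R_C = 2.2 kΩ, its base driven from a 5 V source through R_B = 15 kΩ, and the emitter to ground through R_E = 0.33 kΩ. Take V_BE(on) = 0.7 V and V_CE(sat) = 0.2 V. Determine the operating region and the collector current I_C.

Assume active: I_B = (5 − 0.7)/(15 + 151×0.33) = 0.0663 mA, I_C = β·I_B = 9.95 mA.
Then V_CE = 7.4 − 9.95×2.2 − 10×0.33 = -17.8 V < 0.2 V — the active assumption fails.
Re-solve with V_CE = 0.2 V. KCL at the emitter: V_E/R_E = (V_BB−0.7−V_E)/R_B + (V_CC−0.2−V_E)/R_C, giving V_E = 1 V.
I_C = (V_CC − 0.2 − V_E)/R_C = (7.2 − 1)/2.2 = 2.82 mA.
Check: I_B = (4.3 − 1)/15 = 0.22 mA, and β·I_B = 33 mA > I_C, confirming saturation.

saturation; I_C ≈ 2.8 mA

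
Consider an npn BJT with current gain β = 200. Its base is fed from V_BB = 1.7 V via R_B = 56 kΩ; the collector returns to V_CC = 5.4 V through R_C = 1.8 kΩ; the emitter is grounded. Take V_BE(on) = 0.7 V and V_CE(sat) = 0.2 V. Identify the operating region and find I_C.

saturation; I_C ≈ 2.9 mA

Assume active: I_B = (1.7 − 0.7)/56 = 0.0179 mA, giving I_C = β·I_B = 3.57 mA.
But then V_CE = 5.4 − 3.57×1.8 = -1.03 V < V_CE(sat) = 0.2 V — impossible in the active region.
So the transistor is saturated. With V_CE = 0.2 V, I_C = (V_CC − 0.2)/R_C = 5.2/1.8 = 2.89 mA.
Check: β·I_B = 3.57 mA > I_C = 2.89 mA, confirming saturation.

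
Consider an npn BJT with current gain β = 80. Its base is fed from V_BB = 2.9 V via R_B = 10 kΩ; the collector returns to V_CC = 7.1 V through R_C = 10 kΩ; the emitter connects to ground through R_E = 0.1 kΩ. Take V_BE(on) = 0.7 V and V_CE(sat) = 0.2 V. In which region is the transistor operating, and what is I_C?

Assume active: I_B = (2.9 − 0.7)/(10 + 81×0.1) = 0.122 mA, I_C = β·I_B = 9.72 mA.
Then V_CE = 7.1 − 9.72×10 − 9.85×0.1 = -91.1 V < 0.2 V — the active assumption fails.
Re-solve with V_CE = 0.2 V. KCL at the emitter: V_E/R_E = (V_BB−0.7−V_E)/R_B + (V_CC−0.2−V_E)/R_C, giving V_E = 0.0892 V.
I_C = (V_CC − 0.2 − V_E)/R_C = (6.9 − 0.0892)/10 = 0.681 mA.
Check: I_B = (2.2 − 0.0892)/10 = 0.211 mA, and β·I_B = 16.9 mA > I_C, confirming saturation.

saturation; I_C ≈ 0.68 mA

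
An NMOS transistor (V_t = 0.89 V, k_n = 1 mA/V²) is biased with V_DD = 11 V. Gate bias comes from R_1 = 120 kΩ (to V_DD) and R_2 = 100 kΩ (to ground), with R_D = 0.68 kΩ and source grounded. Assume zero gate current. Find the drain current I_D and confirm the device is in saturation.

V_G = V_DD·R_2/(R_1+R_2) = 11×100/220 = 5 V. With the source grounded, V_GS = V_G = 5 V.
Assume saturation: I_D = (k_n/2)(V_GS − V_t)² = (1/2)×(5 − 0.89)² = 0.5×4.11² = 8.45 mA.
V_DS = V_DD − I_D·R_D = 11 − 8.45×0.68 = 5.26 V.
Saturation requires V_DS ≥ V_GS − V_t = 4.11 V; 5.26 ≥ 4.11 ✓.

I_D ≈ 8.4 mA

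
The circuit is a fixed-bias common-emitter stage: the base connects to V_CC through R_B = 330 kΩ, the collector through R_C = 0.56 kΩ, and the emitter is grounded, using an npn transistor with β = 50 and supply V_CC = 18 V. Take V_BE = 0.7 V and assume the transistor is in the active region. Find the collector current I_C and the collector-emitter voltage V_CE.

I_C ≈ 2.6 mA, V_CE ≈ 17 V

Base loop: V_CC = I_B·R_B + V_BE, so I_B = (18 − 0.7)/330 kΩ = 0.0524 mA.
In the active region I_C = β·I_B = 50 × 0.0524 = 2.62 mA.
Collector loop: V_CE = V_CC − I_C·R_C = 18 − 2.62×0.56 = 16.5 V.
Since V_CE = 16.5 V > V_CE(sat) ≈ 0.2 V, the transistor is in the active region as assumed.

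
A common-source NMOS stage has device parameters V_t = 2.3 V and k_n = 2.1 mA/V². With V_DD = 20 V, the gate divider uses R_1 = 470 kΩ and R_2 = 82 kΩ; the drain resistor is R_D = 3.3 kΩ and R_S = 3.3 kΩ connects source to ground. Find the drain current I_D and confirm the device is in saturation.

I_D ≈ 0.11 mA

V_G = V_DD·R_2/(R_1+R_2) = 20×82/552 = 2.97 V.
Assume saturation: I_D = (k_n/2)(V_GS − V_t)² with V_GS = V_G − I_D·R_S = 2.97 − 3.3·I_D.
Substituting gives 11.4·I_D² − 5.65·I_D + 0.473 = 0, with roots I_D = 0.107 or 0.387 mA.
The root I_D = 0.387 mA gives V_GS = 1.69 V ≤ V_t, so take I_D = 0.107 mA.
Then V_GS = 2.62 V and V_DS = V_DD − I_D(R_D+R_S) = 20 − 0.107×6.6 = 19.3 V.
Saturation requires V_DS ≥ V_GS − V_t = 0.319 V; 19.3 ≥ 0.319 ✓.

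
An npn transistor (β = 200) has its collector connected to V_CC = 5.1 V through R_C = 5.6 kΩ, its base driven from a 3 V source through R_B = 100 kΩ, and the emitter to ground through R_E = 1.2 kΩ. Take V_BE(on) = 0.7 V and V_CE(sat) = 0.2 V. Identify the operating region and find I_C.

Assume active: I_B = (3 − 0.7)/(100 + 201×1.2) = 0.00674 mA, I_C = β·I_B = 1.35 mA.
Then V_CE = 5.1 − 1.35×5.6 − 1.35×1.2 = -4.08 V < 0.2 V — the active assumption fails.
Re-solve with V_CE = 0.2 V. KCL at the emitter: V_E/R_E = (V_BB−0.7−V_E)/R_B + (V_CC−0.2−V_E)/R_C, giving V_E = 0.879 V.
I_C = (V_CC − 0.2 − V_E)/R_C = (4.9 − 0.879)/5.6 = 0.718 mA.
Check: I_B = (2.3 − 0.879)/100 = 0.0142 mA, and β·I_B = 2.84 mA > I_C, confirming saturation.

saturation; I_C ≈ 0.72 mA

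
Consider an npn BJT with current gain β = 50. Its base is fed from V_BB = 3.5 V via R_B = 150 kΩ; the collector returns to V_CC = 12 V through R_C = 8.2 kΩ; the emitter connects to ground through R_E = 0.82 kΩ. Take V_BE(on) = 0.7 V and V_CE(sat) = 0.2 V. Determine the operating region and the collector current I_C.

Assume active. Base-emitter loop: I_B = (V_BB − V_BE)/(R_B + (β+1)R_E) = (3.5 − 0.7)/(150 + 51×0.82) = 0.0146 mA.
I_C = β·I_B = 50×0.0146 = 0.73 mA.
V_CE = V_CC − I_C·R_C − I_E·R_E = 12 − 0.73×8.2 − 0.744×0.82 = 5.4 V > V_CE(sat), so the active-region assumption holds.

active; I_C ≈ 0.73 mA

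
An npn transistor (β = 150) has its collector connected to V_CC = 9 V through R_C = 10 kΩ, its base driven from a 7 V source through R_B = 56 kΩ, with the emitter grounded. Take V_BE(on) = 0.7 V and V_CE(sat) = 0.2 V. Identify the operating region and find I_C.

Assume active: I_B = (7 − 0.7)/56 = 0.113 mA, giving I_C = β·I_B = 16.9 mA.
But then V_CE = 9 − 16.9×10 = -160 V < V_CE(sat) = 0.2 V — impossible in the active region.
So the transistor is saturated. With V_CE = 0.2 V, I_C = (V_CC − 0.2)/R_C = 8.8/10 = 0.88 mA.
Check: β·I_B = 16.9 mA > I_C = 0.88 mA, confirming saturation.

saturation; I_C ≈ 0.88 mA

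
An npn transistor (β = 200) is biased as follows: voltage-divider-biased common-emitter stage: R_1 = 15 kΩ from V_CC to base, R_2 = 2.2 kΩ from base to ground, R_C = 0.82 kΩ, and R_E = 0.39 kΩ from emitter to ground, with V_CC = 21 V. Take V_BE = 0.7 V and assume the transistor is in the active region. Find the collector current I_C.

Thevenize the base divider: V_Th = V_CC·R_2/(R_1+R_2) = 21×2.2/17.2 = 2.69 V, R_Th = R_1‖R_2 = 1.92 kΩ.
Base-emitter loop: V_Th = I_B·R_Th + V_BE + (β+1)I_B·R_E, so I_B = (2.69 − 0.7) / (1.92 + 201×0.39) = 0.0247 mA.
I_C = β·I_B = 200×0.0247 = 4.95 mA, and I_E = (β+1)I_B = 4.97 mA.
V_CE = V_CC − I_C·R_C − I_E·R_E = 21 − 4.95×0.82 − 4.97×0.39 = 15 V.
V_CE = 15 V > 0.2 V confirms active-region operation.

I_C ≈ 4.9 mA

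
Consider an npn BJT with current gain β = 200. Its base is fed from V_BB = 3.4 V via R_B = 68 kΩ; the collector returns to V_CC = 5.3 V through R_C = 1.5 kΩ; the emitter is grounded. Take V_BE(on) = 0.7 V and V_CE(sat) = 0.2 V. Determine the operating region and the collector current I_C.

saturation; I_C ≈ 3.4 mA

Assume active: I_B = (3.4 − 0.7)/68 = 0.0397 mA, giving I_C = β·I_B = 7.94 mA.
But then V_CE = 5.3 − 7.94×1.5 = -6.61 V < V_CE(sat) = 0.2 V — impossible in the active region.
So the transistor is saturated. With V_CE = 0.2 V, I_C = (V_CC − 0.2)/R_C = 5.1/1.5 = 3.4 mA.
Check: β·I_B = 7.94 mA > I_C = 3.4 mA, confirming saturation.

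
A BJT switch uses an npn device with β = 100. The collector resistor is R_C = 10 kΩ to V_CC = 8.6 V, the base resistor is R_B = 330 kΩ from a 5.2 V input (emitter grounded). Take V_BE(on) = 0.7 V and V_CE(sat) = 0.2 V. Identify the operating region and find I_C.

Assume active: I_B = (5.2 − 0.7)/330 = 0.0136 mA, giving I_C = β·I_B = 1.36 mA.
But then V_CE = 8.6 − 1.36×10 = -5.04 V < V_CE(sat) = 0.2 V — impossible in the active region.
So the transistor is saturated. With V_CE = 0.2 V, I_C = (V_CC − 0.2)/R_C = 8.4/10 = 0.84 mA.
Check: β·I_B = 1.36 mA > I_C = 0.84 mA, confirming saturation.

saturation; I_C ≈ 0.84 mA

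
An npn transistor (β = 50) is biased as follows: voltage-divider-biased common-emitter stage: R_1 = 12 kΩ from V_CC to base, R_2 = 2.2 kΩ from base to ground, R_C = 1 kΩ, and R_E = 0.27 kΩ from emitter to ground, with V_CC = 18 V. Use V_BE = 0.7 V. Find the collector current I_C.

I_C ≈ 6.7 mA

Thevenize the base divider: V_Th = V_CC·R_2/(R_1+R_2) = 18×2.2/14.2 = 2.79 V, R_Th = R_1‖R_2 = 1.86 kΩ.
Base-emitter loop: V_Th = I_B·R_Th + V_BE + (β+1)I_B·R_E, so I_B = (2.79 − 0.7) / (1.86 + 51×0.27) = 0.134 mA.
I_C = β·I_B = 50×0.134 = 6.68 mA, and I_E = (β+1)I_B = 6.82 mA.
V_CE = V_CC − I_C·R_C − I_E·R_E = 18 − 6.68×1 − 6.82×0.27 = 9.48 V.
V_CE = 9.48 V > 0.2 V confirms active-region operation.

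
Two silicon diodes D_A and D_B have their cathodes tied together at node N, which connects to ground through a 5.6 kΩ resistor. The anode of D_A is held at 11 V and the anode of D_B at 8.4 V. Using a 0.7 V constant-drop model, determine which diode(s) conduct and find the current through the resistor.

Only D_A conducts; I_R ≈ 1.8 mA

Assume both conduct. Then node N would need to be at both 11−0.7 = 10.3 V and 8.4−0.7 = 7.7 V, which is impossible.
Assume only D_A conducts: V_N = 11 − 0.7 = 10.3 V, so I_R = 10.3/5.6 = 1.84 mA.
Check D_B: its anode-to-cathode voltage is 8.4 − 10.3 = -1.9 V < 0.7 V, so it is off. The assumption is consistent.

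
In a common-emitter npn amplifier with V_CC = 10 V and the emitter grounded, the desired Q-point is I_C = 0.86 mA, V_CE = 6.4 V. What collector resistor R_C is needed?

R_C ≈ 4.2 kΩ

Collector loop: V_CC = I_C·R_C + V_CE.
R_C = (V_CC − V_CE)/I_C = (10 − 6.4)/0.86 = 4.19 kΩ.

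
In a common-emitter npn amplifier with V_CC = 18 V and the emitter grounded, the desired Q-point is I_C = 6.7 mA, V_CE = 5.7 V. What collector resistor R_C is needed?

Collector loop: V_CC = I_C·R_C + V_CE.
R_C = (V_CC − V_CE)/I_C = (18 − 5.7)/6.7 = 1.84 kΩ.

R_C ≈ 1.8 kΩ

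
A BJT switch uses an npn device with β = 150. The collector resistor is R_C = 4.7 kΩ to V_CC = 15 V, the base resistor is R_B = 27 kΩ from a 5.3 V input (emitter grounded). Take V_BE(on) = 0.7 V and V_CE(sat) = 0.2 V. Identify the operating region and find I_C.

Assume active: I_B = (5.3 − 0.7)/27 = 0.17 mA, giving I_C = β·I_B = 25.6 mA.
But then V_CE = 15 − 25.6×4.7 = -105 V < V_CE(sat) = 0.2 V — impossible in the active region.
So the transistor is saturated. With V_CE = 0.2 V, I_C = (V_CC − 0.2)/R_C = 14.8/4.7 = 3.15 mA.
Check: β·I_B = 25.6 mA > I_C = 3.15 mA, confirming saturation.

saturation; I_C ≈ 3.1 mA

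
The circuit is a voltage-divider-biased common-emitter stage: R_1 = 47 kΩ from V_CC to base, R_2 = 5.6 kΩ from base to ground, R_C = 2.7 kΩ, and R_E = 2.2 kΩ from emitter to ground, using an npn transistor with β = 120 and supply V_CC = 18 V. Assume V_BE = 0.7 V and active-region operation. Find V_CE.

Thevenize the base divider: V_Th = V_CC·R_2/(R_1+R_2) = 18×5.6/52.6 = 1.92 V, R_Th = R_1‖R_2 = 5 kΩ.
Base-emitter loop: V_Th = I_B·R_Th + V_BE + (β+1)I_B·R_E, so I_B = (1.92 − 0.7) / (5 + 121×2.2) = 0.00449 mA.
I_C = β·I_B = 120×0.00449 = 0.538 mA, and I_E = (β+1)I_B = 0.543 mA.
V_CE = V_CC − I_C·R_C − I_E·R_E = 18 − 0.538×2.7 − 0.543×2.2 = 15.4 V.
V_CE = 15.4 V > 0.2 V confirms active-region operation.

V_CE ≈ 15 V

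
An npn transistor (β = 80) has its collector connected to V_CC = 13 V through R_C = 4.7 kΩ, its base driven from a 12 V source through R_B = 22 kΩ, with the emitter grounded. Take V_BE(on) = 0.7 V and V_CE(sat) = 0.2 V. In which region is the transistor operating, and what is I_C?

saturation; I_C ≈ 2.7 mA

Assume active: I_B = (12 − 0.7)/22 = 0.514 mA, giving I_C = β·I_B = 41.1 mA.
But then V_CE = 13 − 41.1×4.7 = -180 V < V_CE(sat) = 0.2 V — impossible in the active region.
So the transistor is saturated. With V_CE = 0.2 V, I_C = (V_CC − 0.2)/R_C = 12.8/4.7 = 2.72 mA.
Check: β·I_B = 41.1 mA > I_C = 2.72 mA, confirming saturation.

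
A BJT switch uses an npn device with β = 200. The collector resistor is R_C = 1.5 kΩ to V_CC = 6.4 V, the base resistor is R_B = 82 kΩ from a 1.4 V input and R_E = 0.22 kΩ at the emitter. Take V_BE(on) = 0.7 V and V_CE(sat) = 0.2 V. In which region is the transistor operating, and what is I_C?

Assume active. Base-emitter loop: I_B = (V_BB − V_BE)/(R_B + (β+1)R_E) = (1.4 − 0.7)/(82 + 201×0.22) = 0.00555 mA.
I_C = β·I_B = 200×0.00555 = 1.11 mA.
V_CE = V_CC − I_C·R_C − I_E·R_E = 6.4 − 1.11×1.5 − 1.11×0.22 = 4.49 V > V_CE(sat), so the active-region assumption holds.

active; I_C ≈ 1.1 mA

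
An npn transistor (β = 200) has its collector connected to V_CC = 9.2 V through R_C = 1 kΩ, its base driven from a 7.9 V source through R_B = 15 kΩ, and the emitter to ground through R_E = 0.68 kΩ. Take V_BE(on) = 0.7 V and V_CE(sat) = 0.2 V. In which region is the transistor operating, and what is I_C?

Assume active: I_B = (7.9 − 0.7)/(15 + 201×0.68) = 0.0475 mA, I_C = β·I_B = 9.49 mA.
Then V_CE = 9.2 − 9.49×1 − 9.54×0.68 = -6.78 V < 0.2 V — the active assumption fails.
Re-solve with V_CE = 0.2 V. KCL at the emitter: V_E/R_E = (V_BB−0.7−V_E)/R_B + (V_CC−0.2−V_E)/R_C, giving V_E = 3.74 V.
I_C = (V_CC − 0.2 − V_E)/R_C = (9 − 3.74)/1 = 5.26 mA.
Check: I_B = (7.2 − 3.74)/15 = 0.231 mA, and β·I_B = 46.2 mA > I_C, confirming saturation.

saturation; I_C ≈ 5.3 mA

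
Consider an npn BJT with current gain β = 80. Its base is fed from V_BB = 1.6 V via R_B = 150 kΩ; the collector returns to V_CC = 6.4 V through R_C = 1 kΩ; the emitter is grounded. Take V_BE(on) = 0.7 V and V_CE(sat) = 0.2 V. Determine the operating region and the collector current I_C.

Assume active. Base-emitter loop: I_B = (V_BB − V_BE)/R_B = (1.6 − 0.7)/150 = 0.006 mA.
I_C = β·I_B = 80×0.006 = 0.48 mA.
V_CE = V_CC − I_C·R_C = 6.4 − 0.48×1 = 5.92 V > V_CE(sat), so the active-region assumption holds.

active; I_C ≈ 0.48 mA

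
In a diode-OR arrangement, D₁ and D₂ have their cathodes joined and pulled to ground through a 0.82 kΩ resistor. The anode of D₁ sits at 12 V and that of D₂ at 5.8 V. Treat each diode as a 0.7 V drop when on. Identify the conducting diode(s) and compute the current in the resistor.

Assume both conduct. Then node N would need to be at both 12−0.7 = 11.3 V and 5.8−0.7 = 5.1 V, which is impossible.
Assume only D₁ conducts: V_N = 12 − 0.7 = 11.3 V, so I_R = 11.3/0.82 = 13.8 mA.
Check D₂: its anode-to-cathode voltage is 5.8 − 11.3 = -5.5 V < 0.7 V, so it is off. The assumption is consistent.

Only D₁ conducts; I_R ≈ 14 mA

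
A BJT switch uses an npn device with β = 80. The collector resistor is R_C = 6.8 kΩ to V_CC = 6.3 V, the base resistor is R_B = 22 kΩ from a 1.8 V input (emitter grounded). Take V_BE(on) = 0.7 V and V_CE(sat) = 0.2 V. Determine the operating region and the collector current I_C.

Assume active: I_B = (1.8 − 0.7)/22 = 0.05 mA, giving I_C = β·I_B = 4 mA.
But then V_CE = 6.3 − 4×6.8 = -20.9 V < V_CE(sat) = 0.2 V — impossible in the active region.
So the transistor is saturated. With V_CE = 0.2 V, I_C = (V_CC − 0.2)/R_C = 6.1/6.8 = 0.897 mA.
Check: β·I_B = 4 mA > I_C = 0.897 mA, confirming saturation.

saturation; I_C ≈ 0.9 mA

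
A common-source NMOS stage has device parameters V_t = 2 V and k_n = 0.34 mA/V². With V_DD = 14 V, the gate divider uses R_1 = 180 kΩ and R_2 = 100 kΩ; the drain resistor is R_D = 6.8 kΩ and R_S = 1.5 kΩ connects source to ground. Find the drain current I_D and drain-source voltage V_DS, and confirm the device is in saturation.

V_G = V_DD·R_2/(R_1+R_2) = 14×100/280 = 5 V.
Assume saturation: I_D = (k_n/2)(V_GS − V_t)² with V_GS = V_G − I_D·R_S = 5 − 1.5·I_D.
Substituting gives 0.383·I_D² − 2.53·I_D + 1.53 = 0, with roots I_D = 0.673 or 5.94 mA.
The root I_D = 5.94 mA gives V_GS = -3.91 V ≤ V_t, so take I_D = 0.673 mA.
Then V_GS = 3.99 V and V_DS = V_DD − I_D(R_D+R_S) = 14 − 0.673×8.3 = 8.41 V.
Saturation requires V_DS ≥ V_GS − V_t = 1.99 V; 8.41 ≥ 1.99 ✓.

I_D ≈ 0.67 mA, V_DS ≈ 8.4 V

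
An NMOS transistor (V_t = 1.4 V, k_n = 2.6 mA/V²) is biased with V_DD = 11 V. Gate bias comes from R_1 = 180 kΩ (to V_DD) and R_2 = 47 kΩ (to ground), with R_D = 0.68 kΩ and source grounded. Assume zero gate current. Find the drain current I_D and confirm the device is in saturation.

V_G = V_DD·R_2/(R_1+R_2) = 11×47/227 = 2.28 V. With the source grounded, V_GS = V_G = 2.28 V.
Assume saturation: I_D = (k_n/2)(V_GS − V_t)² = (2.6/2)×(2.28 − 1.4)² = 1.3×0.878² = 1 mA.
V_DS = V_DD − I_D·R_D = 11 − 1×0.68 = 10.3 V.
Saturation requires V_DS ≥ V_GS − V_t = 0.878 V; 10.3 ≥ 0.878 ✓.

I_D ≈ 1 mA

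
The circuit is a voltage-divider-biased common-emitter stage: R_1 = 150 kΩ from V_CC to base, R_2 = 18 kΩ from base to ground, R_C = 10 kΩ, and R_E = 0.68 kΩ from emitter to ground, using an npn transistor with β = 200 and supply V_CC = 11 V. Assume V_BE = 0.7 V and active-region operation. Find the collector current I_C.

Thevenize the base divider: V_Th = V_CC·R_2/(R_1+R_2) = 11×18/168 = 1.18 V, R_Th = R_1‖R_2 = 16.1 kΩ.
Base-emitter loop: V_Th = I_B·R_Th + V_BE + (β+1)I_B·R_E, so I_B = (1.18 − 0.7) / (16.1 + 201×0.68) = 0.00313 mA.
I_C = β·I_B = 200×0.00313 = 0.627 mA, and I_E = (β+1)I_B = 0.63 mA.
V_CE = V_CC − I_C·R_C − I_E·R_E = 11 − 0.627×10 − 0.63×0.68 = 4.31 V.
V_CE = 4.31 V > 0.2 V confirms active-region operation.

I_C ≈ 0.63 mA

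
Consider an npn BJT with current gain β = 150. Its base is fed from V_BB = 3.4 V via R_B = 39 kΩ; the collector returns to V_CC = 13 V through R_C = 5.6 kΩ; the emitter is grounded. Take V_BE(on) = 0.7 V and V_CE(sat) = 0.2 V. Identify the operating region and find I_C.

saturation; I_C ≈ 2.3 mA

Assume active: I_B = (3.4 − 0.7)/39 = 0.0692 mA, giving I_C = β·I_B = 10.4 mA.
But then V_CE = 13 − 10.4×5.6 = -45.2 V < V_CE(sat) = 0.2 V — impossible in the active region.
So the transistor is saturated. With V_CE = 0.2 V, I_C = (V_CC − 0.2)/R_C = 12.8/5.6 = 2.29 mA.
Check: β·I_B = 10.4 mA > I_C = 2.29 mA, confirming saturation.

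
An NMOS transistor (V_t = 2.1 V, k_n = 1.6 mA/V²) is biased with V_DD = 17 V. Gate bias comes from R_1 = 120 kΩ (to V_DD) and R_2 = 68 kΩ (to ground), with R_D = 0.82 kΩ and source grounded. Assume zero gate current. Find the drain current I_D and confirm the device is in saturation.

V_G = V_DD·R_2/(R_1+R_2) = 17×68/188 = 6.15 V. With the source grounded, V_GS = V_G = 6.15 V.
Assume saturation: I_D = (k_n/2)(V_GS − V_t)² = (1.6/2)×(6.15 − 2.1)² = 0.8×4.05² = 13.1 mA.
V_DS = V_DD − I_D·R_D = 17 − 13.1×0.82 = 6.25 V.
Saturation requires V_DS ≥ V_GS − V_t = 4.05 V; 6.25 ≥ 4.05 ✓.

I_D ≈ 13 mA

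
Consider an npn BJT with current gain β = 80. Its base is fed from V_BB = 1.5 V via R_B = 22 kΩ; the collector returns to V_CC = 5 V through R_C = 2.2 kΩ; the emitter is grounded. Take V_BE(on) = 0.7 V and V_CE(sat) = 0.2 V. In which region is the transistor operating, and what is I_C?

saturation; I_C ≈ 2.2 mA

Assume active: I_B = (1.5 − 0.7)/22 = 0.0364 mA, giving I_C = β·I_B = 2.91 mA.
But then V_CE = 5 − 2.91×2.2 = -1.4 V < V_CE(sat) = 0.2 V — impossible in the active region.
So the transistor is saturated. With V_CE = 0.2 V, I_C = (V_CC − 0.2)/R_C = 4.8/2.2 = 2.18 mA.
Check: β·I_B = 2.91 mA > I_C = 2.18 mA, confirming saturation.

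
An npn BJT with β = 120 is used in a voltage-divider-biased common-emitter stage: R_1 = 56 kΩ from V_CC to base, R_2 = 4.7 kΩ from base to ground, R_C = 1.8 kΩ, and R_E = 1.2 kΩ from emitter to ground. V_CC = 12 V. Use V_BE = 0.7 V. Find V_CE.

V_CE ≈ 11 V

Thevenize the base divider: V_Th = V_CC·R_2/(R_1+R_2) = 12×4.7/60.7 = 0.929 V, R_Th = R_1‖R_2 = 4.34 kΩ.
Base-emitter loop: V_Th = I_B·R_Th + V_BE + (β+1)I_B·R_E, so I_B = (0.929 − 0.7) / (4.34 + 121×1.2) = 0.00153 mA.
I_C = β·I_B = 120×0.00153 = 0.184 mA, and I_E = (β+1)I_B = 0.185 mA.
V_CE = V_CC − I_C·R_C − I_E·R_E = 12 − 0.184×1.8 − 0.185×1.2 = 11.4 V.
V_CE = 11.4 V > 0.2 V confirms active-region operation.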